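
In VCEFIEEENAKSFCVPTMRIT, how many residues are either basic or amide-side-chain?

3

Basic: H, K, R. Amide-side-chain: N, Q.
Basic residues here: K11, R19 (2).
Amide-side-chain residues here: N9 (1).
The two groups share no amino acid, so total = 2 + 1 = 3.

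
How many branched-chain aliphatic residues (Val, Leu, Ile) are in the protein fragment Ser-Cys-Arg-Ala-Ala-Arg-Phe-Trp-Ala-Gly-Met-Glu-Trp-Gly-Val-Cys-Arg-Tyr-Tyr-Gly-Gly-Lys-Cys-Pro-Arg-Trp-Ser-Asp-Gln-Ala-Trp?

Matching residues: Val15.

1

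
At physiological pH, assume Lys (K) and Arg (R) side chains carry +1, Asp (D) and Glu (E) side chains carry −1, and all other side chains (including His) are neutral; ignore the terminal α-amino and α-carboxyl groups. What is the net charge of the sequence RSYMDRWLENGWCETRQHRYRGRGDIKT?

+3

Positive (K, R): R1, R6, R16, R19, R21, R23, K27 → +7.
Negative (D, E): D5, E9, E14, D25 → −4.
Net charge = (+7) + (−4) = +3.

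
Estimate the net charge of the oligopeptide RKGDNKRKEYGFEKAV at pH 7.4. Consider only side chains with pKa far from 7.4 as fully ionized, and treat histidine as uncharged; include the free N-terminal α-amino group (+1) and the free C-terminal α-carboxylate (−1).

At pH ~7.4 the Lys and Arg side chains are protonated (+1), the Asp and Glu side chains are deprotonated (−1), and with His taken as neutral all other side chains carry no charge.
Positive (K, R): R1, K2, K6, R7, K8, K14 → +6.
Negative (D, E): D4, E9, E13 → −3.
The N-terminus (+1) and C-terminus (−1) cancel.
Net charge = (+6) + (−3) = +3.

+3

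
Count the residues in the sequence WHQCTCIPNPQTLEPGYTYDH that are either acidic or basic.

Acidic: D, E. Basic: H, K, R.
Acidic residues here: E14, D20 (2).
Basic residues here: H2, H21 (2).
The two groups share no amino acid, so total = 2 + 2 = 4.

4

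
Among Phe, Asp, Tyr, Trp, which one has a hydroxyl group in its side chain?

The –OH-bearing residues are Ser, Thr (aliphatic alcohols), and Tyr (phenol).
Of the listed options, only Tyr belongs to this group.

Tyr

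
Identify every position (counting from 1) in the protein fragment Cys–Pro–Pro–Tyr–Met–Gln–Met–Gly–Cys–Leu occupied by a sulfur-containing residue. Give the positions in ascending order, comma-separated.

Only Cys (C) and Met (M) have a sulfur atom in the side chain.
Matching residues: Cys1, Met5, Met7, Cys9.

1, 5, 7, 9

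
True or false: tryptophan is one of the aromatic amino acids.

The aromatic amino acids are Phe (F, benzyl), Trp (W, indole), and Tyr (Y, phenol).
Tryptophan is in this group.

True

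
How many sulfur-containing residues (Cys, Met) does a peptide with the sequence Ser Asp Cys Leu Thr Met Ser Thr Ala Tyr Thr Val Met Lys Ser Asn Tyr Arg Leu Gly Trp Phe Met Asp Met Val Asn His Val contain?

5

Matching residues: Cys3, Met6, Met13, Met23, Met25.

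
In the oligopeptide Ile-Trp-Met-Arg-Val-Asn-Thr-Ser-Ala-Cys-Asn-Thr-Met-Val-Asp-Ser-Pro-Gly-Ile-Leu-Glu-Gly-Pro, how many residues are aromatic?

1

F, W, and Y each carry an aromatic ring on the side chain.
Matching residues: Trp2.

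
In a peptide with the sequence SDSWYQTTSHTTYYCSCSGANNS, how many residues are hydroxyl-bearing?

13

The –OH-bearing residues are Ser, Thr (aliphatic alcohols), and Tyr (phenol).
Matching residues: S1, S3, Y5, T7, T8, S9, T11, T12, Y13, Y14, S16, S18, S23.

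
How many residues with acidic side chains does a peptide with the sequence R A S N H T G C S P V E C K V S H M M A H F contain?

1

Aspartate (D) and glutamate (E) have carboxylic-acid side chains and are the acidic amino acids.
Matching residues: E12.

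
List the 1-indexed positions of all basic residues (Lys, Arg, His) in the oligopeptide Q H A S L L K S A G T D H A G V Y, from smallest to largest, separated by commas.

Matching residues: H2, K7, H13.

2, 7, 13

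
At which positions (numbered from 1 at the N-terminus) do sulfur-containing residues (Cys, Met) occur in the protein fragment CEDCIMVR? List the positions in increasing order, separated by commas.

1, 4, 6

Matching residues: C1, C4, M6.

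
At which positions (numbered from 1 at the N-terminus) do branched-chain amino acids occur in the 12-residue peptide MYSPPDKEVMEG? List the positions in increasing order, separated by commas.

The BCAAs are Val, Leu, and Ile — aliphatic side chains with a branch point.
Matching residues: V9.

9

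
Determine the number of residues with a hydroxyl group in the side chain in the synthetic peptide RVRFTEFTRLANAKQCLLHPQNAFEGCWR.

2

S, T, and Y are the three residues with a side-chain hydroxyl.
Matching residues: T5, T8.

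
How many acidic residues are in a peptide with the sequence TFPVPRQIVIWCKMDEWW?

Only D (aspartate) and E (glutamate) carry a side-chain carboxylic acid.
Matching residues: D15, E16.

2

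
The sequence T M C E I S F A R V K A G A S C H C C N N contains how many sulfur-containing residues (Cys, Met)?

5

Matching residues: M2, C3, C16, C18, C19.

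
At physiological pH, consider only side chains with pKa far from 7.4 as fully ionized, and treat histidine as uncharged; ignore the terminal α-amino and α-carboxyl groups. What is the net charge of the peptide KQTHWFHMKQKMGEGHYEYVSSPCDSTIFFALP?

The side chains ionized at physiological pH are Lys/Arg (+1) and Asp/Glu (−1); with His treated as neutral, nothing else contributes.
Positive (K, R): K1, K9, K11 → +3.
Negative (D, E): E14, E18, D25 → −3.
Net charge = (+3) + (−3) = 0.

0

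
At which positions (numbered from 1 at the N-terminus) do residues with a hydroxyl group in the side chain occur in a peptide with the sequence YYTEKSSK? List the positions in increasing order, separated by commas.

Serine (S), threonine (T), and tyrosine (Y) each carry a hydroxyl group on the side chain.
Matching residues: Y1, Y2, T3, S6, S7.

1, 2, 3, 6, 7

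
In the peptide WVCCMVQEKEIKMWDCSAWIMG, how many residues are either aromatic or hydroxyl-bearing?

4

Aromatic: F, W, Y. Hydroxyl-bearing: S, T, Y.
Aromatic residues here: W1, W14, W19 (3).
Hydroxyl-bearing residues here: S17 (1).
(Y belongs to both groups, but none appear in this sequence.) Total = 3 + 1 = 4.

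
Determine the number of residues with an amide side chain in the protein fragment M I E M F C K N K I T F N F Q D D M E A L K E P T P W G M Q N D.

5

The amide-side-chain residues are Asn (N) and Gln (Q).
Matching residues: N8, N13, Q15, Q30, N31.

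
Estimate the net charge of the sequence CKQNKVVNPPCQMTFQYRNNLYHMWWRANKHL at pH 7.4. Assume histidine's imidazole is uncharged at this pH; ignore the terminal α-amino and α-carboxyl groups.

At pH ~7.4 the Lys and Arg side chains are protonated (+1), the Asp and Glu side chains are deprotonated (−1), and with His taken as neutral all other side chains carry no charge.
Positive (K, R): K2, K5, R18, R27, K30 → +5.
Negative (D, E): none → −0.
Net charge = (+5) + (−0) = +5.

+5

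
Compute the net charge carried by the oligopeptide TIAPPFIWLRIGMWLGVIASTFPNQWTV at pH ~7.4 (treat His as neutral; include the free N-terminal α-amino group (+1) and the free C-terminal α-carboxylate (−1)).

+1

Near pH 7.4, K and R contribute +1 each, D and E contribute −1 each, and every other side chain (His included, as stated) is uncharged.
Positive (K, R): R10 → +1.
Negative (D, E): none → −0.
The N-terminus (+1) and C-terminus (−1) cancel.
Net charge = (+1) + (−0) = +1.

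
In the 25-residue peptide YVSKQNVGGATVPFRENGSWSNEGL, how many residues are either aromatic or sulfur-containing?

Aromatic: F, W, Y. Sulfur-containing: C, M.
Aromatic residues here: Y1, F14, W20 (3).
Sulfur-containing residues here: none (0).
The two groups share no amino acid, so total = 3 + 0 = 3.

3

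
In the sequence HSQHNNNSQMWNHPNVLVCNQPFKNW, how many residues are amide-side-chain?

10

Only N (asparagine) and Q (glutamine) carry a side-chain carboxamide.
Matching residues: Q3, N5, N6, N7, Q9, N12, N15, N20, Q21, N25.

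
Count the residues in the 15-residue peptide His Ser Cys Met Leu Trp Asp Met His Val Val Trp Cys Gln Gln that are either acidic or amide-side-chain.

Acidic: D, E. Amide-side-chain: N, Q.
Acidic residues here: Asp7 (1).
Amide-side-chain residues here: Gln14, Gln15 (2).
The two groups share no amino acid, so total = 1 + 2 = 3.

3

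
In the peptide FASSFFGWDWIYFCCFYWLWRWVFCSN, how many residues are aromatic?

13

Phenylalanine (F), tryptophan (W), and tyrosine (Y) have aromatic ring side chains.
Matching residues: F1, F5, F6, W8, W10, Y12, F13, F16, Y17, W18, W20, W22, F24.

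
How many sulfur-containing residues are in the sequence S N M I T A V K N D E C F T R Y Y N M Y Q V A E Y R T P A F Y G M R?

Only Cys (C) and Met (M) have a sulfur atom in the side chain.
Matching residues: M3, C12, M19, M33.

4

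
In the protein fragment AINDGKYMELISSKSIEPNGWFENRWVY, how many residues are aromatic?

The aromatic amino acids are Phe (F, benzyl), Trp (W, indole), and Tyr (Y, phenol).
Matching residues: Y7, W21, F22, W26, Y28.

5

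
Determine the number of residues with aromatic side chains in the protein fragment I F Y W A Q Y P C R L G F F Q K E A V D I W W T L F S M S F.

10

F, W, and Y each carry an aromatic ring on the side chain.
Matching residues: F2, Y3, W4, Y7, F13, F14, W22, W23, F26, F30.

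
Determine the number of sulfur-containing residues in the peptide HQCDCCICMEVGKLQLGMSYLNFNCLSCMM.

Only Cys (C) and Met (M) have a sulfur atom in the side chain.
Matching residues: C3, C5, C6, C8, M9, M18, C25, C28, M29, M30.

10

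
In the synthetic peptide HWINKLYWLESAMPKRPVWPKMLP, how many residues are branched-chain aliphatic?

5

The BCAAs are Val, Leu, and Ile — aliphatic side chains with a branch point.
Matching residues: I3, L6, L9, V18, L23.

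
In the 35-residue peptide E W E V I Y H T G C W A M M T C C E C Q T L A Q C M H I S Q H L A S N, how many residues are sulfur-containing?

The sulfur-bearing residues are cysteine (–SH) and methionine (–S–CH₃).
Matching residues: C10, M13, M14, C16, C17, C19, C25, M26.

8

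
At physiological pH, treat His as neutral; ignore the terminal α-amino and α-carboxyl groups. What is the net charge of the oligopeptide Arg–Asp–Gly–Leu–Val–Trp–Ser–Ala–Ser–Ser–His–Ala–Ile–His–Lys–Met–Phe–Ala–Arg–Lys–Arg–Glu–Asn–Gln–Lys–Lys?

+5

The side chains ionized at physiological pH are Lys/Arg (+1) and Asp/Glu (−1); with His treated as neutral, nothing else contributes.
Positive (K, R): Arg1, Lys15, Arg19, Lys20, Arg21, Lys25, Lys26 → +7.
Negative (D, E): Asp2, Glu22 → −2.
Net charge = (+7) + (−2) = +5.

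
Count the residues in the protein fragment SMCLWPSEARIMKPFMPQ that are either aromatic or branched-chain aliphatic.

4

Aromatic: F, W, Y. Branched-chain aliphatic: I, L, V.
Aromatic residues here: W5, F15 (2).
Branched-chain aliphatic residues here: L4, I11 (2).
The two groups share no amino acid, so total = 2 + 2 = 4.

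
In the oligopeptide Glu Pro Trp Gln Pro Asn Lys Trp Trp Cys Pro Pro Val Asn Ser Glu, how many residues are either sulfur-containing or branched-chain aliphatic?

2

Sulfur-containing: C, M. Branched-chain aliphatic: I, L, V.
Sulfur-containing residues here: Cys10 (1).
Branched-chain aliphatic residues here: Val13 (1).
The two groups share no amino acid, so total = 1 + 1 = 2.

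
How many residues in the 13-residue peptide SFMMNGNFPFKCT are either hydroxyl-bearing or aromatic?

5

Hydroxyl-bearing: S, T, Y. Aromatic: F, W, Y.
Hydroxyl-bearing residues here: S1, T13 (2).
Aromatic residues here: F2, F8, F10 (3).
(Y belongs to both groups, but none appear in this sequence.) Total = 2 + 3 = 5.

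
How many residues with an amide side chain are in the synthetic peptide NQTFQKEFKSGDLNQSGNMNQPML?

8

Asparagine (N) and glutamine (Q) have uncharged amide side chains.
Matching residues: N1, Q2, Q5, N14, Q15, N18, N20, Q21.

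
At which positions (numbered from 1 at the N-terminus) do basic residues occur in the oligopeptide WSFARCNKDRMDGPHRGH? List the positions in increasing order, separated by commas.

5, 8, 10, 15, 16, 18

The basic amino acids are Lys (K), Arg (R), and His (H).
Matching residues: R5, K8, R10, H15, R16, H18.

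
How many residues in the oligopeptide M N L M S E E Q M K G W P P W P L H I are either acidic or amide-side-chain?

4

Acidic: D, E. Amide-side-chain: N, Q.
Acidic residues here: E6, E7 (2).
Amide-side-chain residues here: N2, Q8 (2).
The two groups share no amino acid, so total = 2 + 2 = 4.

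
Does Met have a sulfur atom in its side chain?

Yes

Cysteine (C, thiol) and methionine (M, thioether) are the two sulfur-containing amino acids.
Methionine is in this group.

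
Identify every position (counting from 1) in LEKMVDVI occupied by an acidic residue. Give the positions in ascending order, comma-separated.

2, 6

Matching residues: E2, D6.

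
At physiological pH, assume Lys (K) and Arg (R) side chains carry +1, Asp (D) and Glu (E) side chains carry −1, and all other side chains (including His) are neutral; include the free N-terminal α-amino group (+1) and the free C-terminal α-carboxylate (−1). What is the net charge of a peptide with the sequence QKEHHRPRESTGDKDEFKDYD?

Positive (K, R): K2, R6, R8, K14, K18 → +5.
Negative (D, E): E3, E9, D13, D15, E16, D19, D21 → −7.
The N-terminus (+1) and C-terminus (−1) cancel.
Net charge = (+5) + (−7) = −2.

-2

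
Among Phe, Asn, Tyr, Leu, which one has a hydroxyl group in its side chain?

Tyr

The –OH-bearing residues are Ser, Thr (aliphatic alcohols), and Tyr (phenol).
Of the listed options, only Tyr belongs to this group.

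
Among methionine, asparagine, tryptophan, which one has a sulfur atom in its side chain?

Cysteine (C, thiol) and methionine (M, thioether) are the two sulfur-containing amino acids.
Of the listed options, only methionine belongs to this group.

methionine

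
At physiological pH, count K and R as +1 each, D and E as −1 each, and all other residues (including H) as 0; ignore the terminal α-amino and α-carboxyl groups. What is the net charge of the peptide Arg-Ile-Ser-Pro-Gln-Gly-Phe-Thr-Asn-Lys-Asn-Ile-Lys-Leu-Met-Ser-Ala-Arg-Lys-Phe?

+5

Positive (K, R): Arg1, Lys10, Lys13, Arg18, Lys19 → +5.
Negative (D, E): none → −0.
Net charge = (+5) + (−0) = +5.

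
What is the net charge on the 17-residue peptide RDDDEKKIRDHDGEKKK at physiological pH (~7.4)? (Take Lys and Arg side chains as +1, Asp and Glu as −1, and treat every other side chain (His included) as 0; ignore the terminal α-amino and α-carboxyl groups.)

Positive (K, R): R1, K6, K7, R9, K15, K16, K17 → +7.
Negative (D, E): D2, D3, D4, E5, D10, D12, E14 → −7.
Net charge = (+7) + (−7) = 0.

0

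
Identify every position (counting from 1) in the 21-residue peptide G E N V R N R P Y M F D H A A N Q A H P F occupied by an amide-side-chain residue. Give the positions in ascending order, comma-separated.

Asparagine (N) and glutamine (Q) have uncharged amide side chains.
Matching residues: N3, N6, N16, Q17.

3, 6, 16, 17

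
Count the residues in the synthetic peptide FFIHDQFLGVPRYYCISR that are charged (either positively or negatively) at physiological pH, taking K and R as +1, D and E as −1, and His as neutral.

3

Charged side chains at pH ~7.4: K, R (positive); D, E (negative).
Matching residues: D5, R12, R18.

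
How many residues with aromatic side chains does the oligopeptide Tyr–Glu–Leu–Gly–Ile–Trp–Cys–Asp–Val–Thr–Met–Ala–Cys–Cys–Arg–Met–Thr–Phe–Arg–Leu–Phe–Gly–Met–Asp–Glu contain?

The aromatic amino acids are Phe (F, benzyl), Trp (W, indole), and Tyr (Y, phenol).
Matching residues: Tyr1, Trp6, Phe18, Phe21.

4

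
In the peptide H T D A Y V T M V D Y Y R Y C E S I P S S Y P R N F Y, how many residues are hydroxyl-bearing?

11

S, T, and Y are the three residues with a side-chain hydroxyl.
Matching residues: T2, Y5, T7, Y11, Y12, Y14, S17, S20, S21, Y22, Y27.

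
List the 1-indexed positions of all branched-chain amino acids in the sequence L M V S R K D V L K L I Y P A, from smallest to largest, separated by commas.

1, 3, 8, 9, 11, 12

V, L, and I make up the branched-chain aliphatic group.
Matching residues: L1, V3, V8, L9, L11, I12.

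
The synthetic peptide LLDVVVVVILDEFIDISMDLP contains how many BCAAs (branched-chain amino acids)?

12

The BCAAs are Val, Leu, and Ile — aliphatic side chains with a branch point.
Matching residues: L1, L2, V4, V5, V6, V7, V8, I9, L10, I14, I16, L20.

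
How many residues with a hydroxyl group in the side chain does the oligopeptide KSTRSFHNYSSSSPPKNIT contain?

9

The –OH-bearing residues are Ser, Thr (aliphatic alcohols), and Tyr (phenol).
Matching residues: S2, T3, S5, Y9, S10, S11, S12, S13, T19.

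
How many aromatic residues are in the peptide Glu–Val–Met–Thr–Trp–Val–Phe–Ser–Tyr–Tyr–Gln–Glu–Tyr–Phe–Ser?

F, W, and Y each carry an aromatic ring on the side chain.
Matching residues: Trp5, Phe7, Tyr9, Tyr10, Tyr13, Phe14.

6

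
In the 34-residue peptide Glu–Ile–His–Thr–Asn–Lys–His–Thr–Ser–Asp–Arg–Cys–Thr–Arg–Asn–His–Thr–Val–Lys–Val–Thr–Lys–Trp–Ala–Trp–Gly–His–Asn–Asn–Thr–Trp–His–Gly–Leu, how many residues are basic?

10

Lysine (K), arginine (R), and histidine (H) have basic, nitrogen-containing side chains.
Matching residues: His3, Lys6, His7, Arg11, Arg14, His16, Lys19, Lys22, His27, His32.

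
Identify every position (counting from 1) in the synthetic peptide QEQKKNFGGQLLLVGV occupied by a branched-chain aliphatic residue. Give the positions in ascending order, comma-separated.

11, 12, 13, 14, 16

The BCAAs are Val, Leu, and Ile — aliphatic side chains with a branch point.
Matching residues: L11, L12, L13, V14, V16.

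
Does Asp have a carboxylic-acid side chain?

Yes

Aspartate (D) and glutamate (E) have carboxylic-acid side chains and are the acidic amino acids.
Aspartate is in this group.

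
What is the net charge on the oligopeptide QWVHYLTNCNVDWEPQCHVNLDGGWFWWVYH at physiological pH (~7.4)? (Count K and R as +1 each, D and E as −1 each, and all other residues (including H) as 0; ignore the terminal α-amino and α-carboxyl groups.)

-3

Positive (K, R): none → +0.
Negative (D, E): D12, E14, D22 → −3.
Net charge = (+0) + (−3) = −3.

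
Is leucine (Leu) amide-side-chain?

Only N (asparagine) and Q (glutamine) carry a side-chain carboxamide.
Leucine is not in this group.

No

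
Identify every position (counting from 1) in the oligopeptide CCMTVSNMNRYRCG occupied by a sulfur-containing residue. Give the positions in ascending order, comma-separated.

The sulfur-bearing residues are cysteine (–SH) and methionine (–S–CH₃).
Matching residues: C1, C2, M3, M8, C13.

1, 2, 3, 8, 13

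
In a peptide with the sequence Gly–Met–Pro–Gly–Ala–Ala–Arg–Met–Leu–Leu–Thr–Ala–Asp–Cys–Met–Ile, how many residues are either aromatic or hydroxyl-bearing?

Aromatic: F, W, Y. Hydroxyl-bearing: S, T, Y.
Aromatic residues here: none (0).
Hydroxyl-bearing residues here: Thr11 (1).
(Y belongs to both groups, but none appear in this sequence.) Total = 0 + 1 = 1.

1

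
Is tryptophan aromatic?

Yes

Phenylalanine (F), tryptophan (W), and tyrosine (Y) have aromatic ring side chains.
Tryptophan is in this group.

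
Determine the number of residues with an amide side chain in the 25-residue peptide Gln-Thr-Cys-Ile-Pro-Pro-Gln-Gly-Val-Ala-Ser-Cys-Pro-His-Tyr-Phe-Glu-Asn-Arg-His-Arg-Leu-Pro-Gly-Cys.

Only N (asparagine) and Q (glutamine) carry a side-chain carboxamide.
Matching residues: Gln1, Gln7, Asn18.

3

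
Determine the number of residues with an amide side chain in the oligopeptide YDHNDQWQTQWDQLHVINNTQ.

Asparagine (N) and glutamine (Q) have uncharged amide side chains.
Matching residues: N4, Q6, Q8, Q10, Q13, N18, N19, Q21.

8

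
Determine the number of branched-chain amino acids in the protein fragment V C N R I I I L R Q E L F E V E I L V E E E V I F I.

13

Valine (V), leucine (L), and isoleucine (I) are the branched-chain amino acids.
Matching residues: V1, I5, I6, I7, L8, L12, V15, I17, L18, V19, V23, I24, I26.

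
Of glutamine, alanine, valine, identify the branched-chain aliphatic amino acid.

valine

Valine (V), leucine (L), and isoleucine (I) are the branched-chain amino acids.
Of the listed options, only valine belongs to this group.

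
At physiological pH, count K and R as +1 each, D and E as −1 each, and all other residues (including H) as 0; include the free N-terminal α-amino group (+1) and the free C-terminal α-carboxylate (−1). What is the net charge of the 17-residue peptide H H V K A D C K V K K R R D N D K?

Positive (K, R): K4, K8, K10, K11, R12, R13, K17 → +7.
Negative (D, E): D6, D14, D16 → −3.
The N-terminus (+1) and C-terminus (−1) cancel.
Net charge = (+7) + (−3) = +4.

+4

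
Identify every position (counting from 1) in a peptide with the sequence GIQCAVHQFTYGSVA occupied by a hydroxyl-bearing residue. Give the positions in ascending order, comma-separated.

10, 11, 13

The –OH-bearing residues are Ser, Thr (aliphatic alcohols), and Tyr (phenol).
Matching residues: T10, Y11, S13.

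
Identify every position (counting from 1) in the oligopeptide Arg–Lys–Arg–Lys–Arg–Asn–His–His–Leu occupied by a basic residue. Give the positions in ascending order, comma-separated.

K, R, and H are the three residues with basic side chains (ε-amine, guanidinium, and imidazole respectively).
Matching residues: Arg1, Lys2, Arg3, Lys4, Arg5, His7, His8.

1, 2, 3, 4, 5, 7, 8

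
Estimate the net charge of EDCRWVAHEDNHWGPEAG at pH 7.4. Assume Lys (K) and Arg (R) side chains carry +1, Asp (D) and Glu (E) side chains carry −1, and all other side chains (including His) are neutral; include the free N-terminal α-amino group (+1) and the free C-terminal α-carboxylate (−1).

-4

Positive (K, R): R4 → +1.
Negative (D, E): E1, D2, E9, D10, E16 → −5.
The N-terminus (+1) and C-terminus (−1) cancel.
Net charge = (+1) + (−5) = −4.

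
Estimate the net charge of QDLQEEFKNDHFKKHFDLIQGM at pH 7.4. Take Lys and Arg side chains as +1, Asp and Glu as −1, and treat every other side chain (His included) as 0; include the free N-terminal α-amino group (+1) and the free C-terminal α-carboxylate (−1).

Positive (K, R): K8, K13, K14 → +3.
Negative (D, E): D2, E5, E6, D10, D17 → −5.
The N-terminus (+1) and C-terminus (−1) cancel.
Net charge = (+3) + (−5) = −2.

-2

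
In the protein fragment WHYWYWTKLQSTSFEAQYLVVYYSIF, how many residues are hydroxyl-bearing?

10

S, T, and Y are the three residues with a side-chain hydroxyl.
Matching residues: Y3, Y5, T7, S11, T12, S13, Y18, Y22, Y23, S24.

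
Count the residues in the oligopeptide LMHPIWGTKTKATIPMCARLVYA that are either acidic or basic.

Acidic: D, E. Basic: H, K, R.
Acidic residues here: none (0).
Basic residues here: H3, K9, K11, R19 (4).
The two groups share no amino acid, so total = 0 + 4 = 4.

4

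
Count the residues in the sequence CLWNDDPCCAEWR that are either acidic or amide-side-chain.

4

Acidic: D, E. Amide-side-chain: N, Q.
Acidic residues here: D5, D6, E11 (3).
Amide-side-chain residues here: N4 (1).
The two groups share no amino acid, so total = 3 + 1 = 4.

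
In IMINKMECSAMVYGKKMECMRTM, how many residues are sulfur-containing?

8

Cysteine (C, thiol) and methionine (M, thioether) are the two sulfur-containing amino acids.
Matching residues: M2, M6, C8, M11, M17, C19, M20, M23.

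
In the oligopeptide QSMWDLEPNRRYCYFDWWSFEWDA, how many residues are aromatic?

Phenylalanine (F), tryptophan (W), and tyrosine (Y) have aromatic ring side chains.
Matching residues: W4, Y12, Y14, F15, W17, W18, F20, W22.

8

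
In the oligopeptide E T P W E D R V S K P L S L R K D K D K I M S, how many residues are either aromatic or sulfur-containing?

Aromatic: F, W, Y. Sulfur-containing: C, M.
Aromatic residues here: W4 (1).
Sulfur-containing residues here: M22 (1).
The two groups share no amino acid, so total = 1 + 1 = 2.

2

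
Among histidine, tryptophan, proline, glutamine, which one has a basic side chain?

The basic amino acids are Lys (K), Arg (R), and His (H).
Of the listed options, only histidine belongs to this group.

histidine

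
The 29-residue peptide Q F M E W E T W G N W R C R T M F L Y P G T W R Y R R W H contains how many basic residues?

6

K, R, and H are the three residues with basic side chains (ε-amine, guanidinium, and imidazole respectively).
Matching residues: R12, R14, R24, R26, R27, H29.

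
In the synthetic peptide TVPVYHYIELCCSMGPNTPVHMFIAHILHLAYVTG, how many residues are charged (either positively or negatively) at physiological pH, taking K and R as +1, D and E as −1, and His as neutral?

1

Charged side chains at pH ~7.4: K, R (positive); D, E (negative).
Matching residues: E9.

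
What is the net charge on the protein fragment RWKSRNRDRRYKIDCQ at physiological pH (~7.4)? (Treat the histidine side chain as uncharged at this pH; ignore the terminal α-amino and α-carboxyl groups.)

+5

Near pH 7.4, K and R contribute +1 each, D and E contribute −1 each, and every other side chain (His included, as stated) is uncharged.
Positive (K, R): R1, K3, R5, R7, R9, R10, K12 → +7.
Negative (D, E): D8, D14 → −2.
Net charge = (+7) + (−2) = +5.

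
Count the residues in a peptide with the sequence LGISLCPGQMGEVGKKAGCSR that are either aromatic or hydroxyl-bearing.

2

Aromatic: F, W, Y. Hydroxyl-bearing: S, T, Y.
Aromatic residues here: none (0).
Hydroxyl-bearing residues here: S4, S20 (2).
(Y belongs to both groups, but none appear in this sequence.) Total = 0 + 2 = 2.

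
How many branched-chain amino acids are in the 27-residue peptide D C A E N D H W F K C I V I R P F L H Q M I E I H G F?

6

Valine (V), leucine (L), and isoleucine (I) are the branched-chain amino acids.
Matching residues: I12, V13, I14, L18, I22, I24.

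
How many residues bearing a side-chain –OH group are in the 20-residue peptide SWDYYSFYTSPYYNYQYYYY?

The –OH-bearing residues are Ser, Thr (aliphatic alcohols), and Tyr (phenol).
Matching residues: S1, Y4, Y5, S6, Y8, T9, S10, Y12, Y13, Y15, Y17, Y18, Y19, Y20.

14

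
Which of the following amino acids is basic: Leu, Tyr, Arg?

Arg

Lysine (K), arginine (R), and histidine (H) have basic, nitrogen-containing side chains.
Of the listed options, only Arg belongs to this group.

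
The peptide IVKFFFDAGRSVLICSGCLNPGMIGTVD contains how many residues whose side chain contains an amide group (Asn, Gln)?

Matching residues: N20.

1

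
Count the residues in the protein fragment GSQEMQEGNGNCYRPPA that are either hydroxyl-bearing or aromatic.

Hydroxyl-bearing: S, T, Y. Aromatic: F, W, Y.
Hydroxyl-bearing residues here: S2, Y13 (2).
Aromatic residues here: Y13 (1).
Y is in both groups, so the 1 Y residue must not be double-counted.
Total = 2 + 1 − 1 = 2.

2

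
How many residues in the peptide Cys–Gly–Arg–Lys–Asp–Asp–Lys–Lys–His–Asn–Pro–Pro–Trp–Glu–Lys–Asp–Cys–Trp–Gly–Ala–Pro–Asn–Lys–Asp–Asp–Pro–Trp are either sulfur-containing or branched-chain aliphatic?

2

Sulfur-containing: C, M. Branched-chain aliphatic: I, L, V.
Sulfur-containing residues here: Cys1, Cys17 (2).
Branched-chain aliphatic residues here: none (0).
The two groups share no amino acid, so total = 2 + 0 = 2.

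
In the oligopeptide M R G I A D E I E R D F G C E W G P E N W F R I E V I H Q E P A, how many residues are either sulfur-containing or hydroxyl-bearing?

2

Sulfur-containing: C, M. Hydroxyl-bearing: S, T, Y.
Sulfur-containing residues here: M1, C14 (2).
Hydroxyl-bearing residues here: none (0).
The two groups share no amino acid, so total = 2 + 0 = 2.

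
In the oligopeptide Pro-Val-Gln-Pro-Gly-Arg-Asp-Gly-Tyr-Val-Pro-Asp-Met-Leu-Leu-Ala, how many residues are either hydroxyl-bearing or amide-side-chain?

Hydroxyl-bearing: S, T, Y. Amide-side-chain: N, Q.
Hydroxyl-bearing residues here: Tyr9 (1).
Amide-side-chain residues here: Gln3 (1).
The two groups share no amino acid, so total = 1 + 1 = 2.

2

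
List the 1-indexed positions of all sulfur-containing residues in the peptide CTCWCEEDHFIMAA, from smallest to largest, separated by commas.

1, 3, 5, 12

Only Cys (C) and Met (M) have a sulfur atom in the side chain.
Matching residues: C1, C3, C5, M12.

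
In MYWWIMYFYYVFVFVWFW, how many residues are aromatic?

The aromatic amino acids are Phe (F, benzyl), Trp (W, indole), and Tyr (Y, phenol).
Matching residues: Y2, W3, W4, Y7, F8, Y9, Y10, F12, F14, W16, F17, W18.

12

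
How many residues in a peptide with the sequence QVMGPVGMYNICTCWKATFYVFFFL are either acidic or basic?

1

Acidic: D, E. Basic: H, K, R.
Acidic residues here: none (0).
Basic residues here: K16 (1).
The two groups share no amino acid, so total = 0 + 1 = 1.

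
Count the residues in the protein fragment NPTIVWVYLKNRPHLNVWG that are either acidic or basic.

3

Acidic: D, E. Basic: H, K, R.
Acidic residues here: none (0).
Basic residues here: K10, R12, H14 (3).
The two groups share no amino acid, so total = 0 + 3 = 3.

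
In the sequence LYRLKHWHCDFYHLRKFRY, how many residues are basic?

Lysine (K), arginine (R), and histidine (H) have basic, nitrogen-containing side chains.
Matching residues: R3, K5, H6, H8, H13, R15, K16, R18.

8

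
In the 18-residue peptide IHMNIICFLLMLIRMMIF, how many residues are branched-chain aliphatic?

The BCAAs are Val, Leu, and Ile — aliphatic side chains with a branch point.
Matching residues: I1, I5, I6, L9, L10, L12, I13, I17.

8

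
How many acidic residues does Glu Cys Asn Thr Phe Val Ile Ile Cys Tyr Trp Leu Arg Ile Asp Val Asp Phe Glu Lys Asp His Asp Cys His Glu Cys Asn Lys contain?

7

Only D (aspartate) and E (glutamate) carry a side-chain carboxylic acid.
Matching residues: Glu1, Asp15, Asp17, Glu19, Asp21, Asp23, Glu26.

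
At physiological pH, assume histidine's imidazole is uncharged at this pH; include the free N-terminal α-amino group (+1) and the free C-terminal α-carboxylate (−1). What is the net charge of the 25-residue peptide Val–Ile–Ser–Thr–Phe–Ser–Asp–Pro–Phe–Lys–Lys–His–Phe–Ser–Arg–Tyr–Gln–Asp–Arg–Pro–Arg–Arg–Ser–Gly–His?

+4

Near pH 7.4, K and R contribute +1 each, D and E contribute −1 each, and every other side chain (His included, as stated) is uncharged.
Positive (K, R): Lys10, Lys11, Arg15, Arg19, Arg21, Arg22 → +6.
Negative (D, E): Asp7, Asp18 → −2.
The N-terminus (+1) and C-terminus (−1) cancel.
Net charge = (+6) + (−2) = +4.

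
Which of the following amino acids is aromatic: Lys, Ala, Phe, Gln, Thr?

Phe

F, W, and Y each carry an aromatic ring on the side chain.
Of the listed options, only Phe belongs to this group.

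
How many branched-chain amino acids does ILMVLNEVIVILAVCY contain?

V, L, and I make up the branched-chain aliphatic group.
Matching residues: I1, L2, V4, L5, V8, I9, V10, I11, L12, V14.

10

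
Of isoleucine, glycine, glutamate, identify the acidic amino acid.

Aspartate (D) and glutamate (E) have carboxylic-acid side chains and are the acidic amino acids.
Of the listed options, only glutamate belongs to this group.

glutamate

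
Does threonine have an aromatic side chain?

Phenylalanine (F), tryptophan (W), and tyrosine (Y) have aromatic ring side chains.
Threonine is not in this group.

No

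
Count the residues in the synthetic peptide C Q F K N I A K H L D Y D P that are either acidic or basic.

5

Acidic: D, E. Basic: H, K, R.
Acidic residues here: D11, D13 (2).
Basic residues here: K4, K8, H9 (3).
The two groups share no amino acid, so total = 2 + 3 = 5.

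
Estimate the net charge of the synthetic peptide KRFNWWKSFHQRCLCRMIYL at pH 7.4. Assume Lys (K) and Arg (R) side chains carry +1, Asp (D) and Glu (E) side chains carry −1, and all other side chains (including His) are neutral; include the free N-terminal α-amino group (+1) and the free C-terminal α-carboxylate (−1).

+5

Positive (K, R): K1, R2, K7, R12, R16 → +5.
Negative (D, E): none → −0.
The N-terminus (+1) and C-terminus (−1) cancel.
Net charge = (+5) + (−0) = +5.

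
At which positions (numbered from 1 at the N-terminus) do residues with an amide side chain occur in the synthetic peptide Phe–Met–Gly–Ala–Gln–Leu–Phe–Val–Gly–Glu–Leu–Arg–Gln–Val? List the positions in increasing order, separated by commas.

5, 13

Asparagine (N) and glutamine (Q) have uncharged amide side chains.
Matching residues: Gln5, Gln13.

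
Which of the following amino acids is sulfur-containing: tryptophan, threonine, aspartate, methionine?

methionine

Only Cys (C) and Met (M) have a sulfur atom in the side chain.
Of the listed options, only methionine belongs to this group.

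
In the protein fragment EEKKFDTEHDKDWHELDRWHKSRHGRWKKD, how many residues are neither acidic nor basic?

8

Acidic: D, E. Basic: K, R, H. All other residues are neither.
Matching residues: F5, T7, W13, L16, W19, S22, G25, W27.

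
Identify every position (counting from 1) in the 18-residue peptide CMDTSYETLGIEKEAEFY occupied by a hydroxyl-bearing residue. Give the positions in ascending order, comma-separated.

4, 5, 6, 8, 18

The –OH-bearing residues are Ser, Thr (aliphatic alcohols), and Tyr (phenol).
Matching residues: T4, S5, Y6, T8, Y18.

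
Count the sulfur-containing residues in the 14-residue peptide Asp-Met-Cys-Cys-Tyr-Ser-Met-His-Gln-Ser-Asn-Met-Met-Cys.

Cysteine (C, thiol) and methionine (M, thioether) are the two sulfur-containing amino acids.
Matching residues: Met2, Cys3, Cys4, Met7, Met12, Met13, Cys14.

7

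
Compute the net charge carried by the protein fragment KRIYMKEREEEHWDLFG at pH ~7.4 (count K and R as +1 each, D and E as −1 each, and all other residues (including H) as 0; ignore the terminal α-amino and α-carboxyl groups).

Positive (K, R): K1, R2, K6, R8 → +4.
Negative (D, E): E7, E9, E10, E11, D14 → −5.
Net charge = (+4) + (−5) = −1.

-1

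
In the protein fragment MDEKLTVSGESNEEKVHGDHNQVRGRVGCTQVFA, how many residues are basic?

6

The basic amino acids are Lys (K), Arg (R), and His (H).
Matching residues: K4, K15, H17, H20, R24, R26.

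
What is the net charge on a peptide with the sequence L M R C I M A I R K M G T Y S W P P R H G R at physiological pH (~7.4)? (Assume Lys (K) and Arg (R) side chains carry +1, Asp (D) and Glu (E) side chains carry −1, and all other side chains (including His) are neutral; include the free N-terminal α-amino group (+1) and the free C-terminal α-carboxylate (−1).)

Positive (K, R): R3, R9, K10, R19, R22 → +5.
Negative (D, E): none → −0.
The N-terminus (+1) and C-terminus (−1) cancel.
Net charge = (+5) + (−0) = +5.

+5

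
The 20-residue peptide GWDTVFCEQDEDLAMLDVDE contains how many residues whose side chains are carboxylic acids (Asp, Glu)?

Matching residues: D3, E8, D10, E11, D12, D17, D19, E20.

8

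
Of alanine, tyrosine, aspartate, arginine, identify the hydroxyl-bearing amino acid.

tyrosine

The –OH-bearing residues are Ser, Thr (aliphatic alcohols), and Tyr (phenol).
Of the listed options, only tyrosine belongs to this group.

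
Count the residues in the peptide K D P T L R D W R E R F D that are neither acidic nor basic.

5

Acidic: D, E. Basic: K, R, H. All other residues are neither.
Matching residues: P3, T4, L5, W8, F12.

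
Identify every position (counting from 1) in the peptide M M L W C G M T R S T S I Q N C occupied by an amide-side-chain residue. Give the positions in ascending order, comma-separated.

14, 15

Matching residues: Q14, N15.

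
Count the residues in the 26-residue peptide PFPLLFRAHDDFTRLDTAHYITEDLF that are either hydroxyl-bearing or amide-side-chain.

4

Hydroxyl-bearing: S, T, Y. Amide-side-chain: N, Q.
Hydroxyl-bearing residues here: T13, T17, Y20, T22 (4).
Amide-side-chain residues here: none (0).
The two groups share no amino acid, so total = 4 + 0 = 4.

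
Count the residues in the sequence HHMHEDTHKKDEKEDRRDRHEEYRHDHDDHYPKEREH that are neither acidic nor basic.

5

Acidic: D, E. Basic: K, R, H. All other residues are neither.
Matching residues: M3, T7, Y23, Y31, P32.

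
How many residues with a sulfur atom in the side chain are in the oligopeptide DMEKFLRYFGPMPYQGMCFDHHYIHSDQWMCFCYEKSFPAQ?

Only Cys (C) and Met (M) have a sulfur atom in the side chain.
Matching residues: M2, M12, M17, C18, M30, C31, C33.

7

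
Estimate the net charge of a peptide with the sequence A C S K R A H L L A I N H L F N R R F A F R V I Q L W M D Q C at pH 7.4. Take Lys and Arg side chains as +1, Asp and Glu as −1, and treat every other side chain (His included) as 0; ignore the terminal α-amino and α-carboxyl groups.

+4

Positive (K, R): K4, R5, R17, R18, R22 → +5.
Negative (D, E): D29 → −1.
Net charge = (+5) + (−1) = +4.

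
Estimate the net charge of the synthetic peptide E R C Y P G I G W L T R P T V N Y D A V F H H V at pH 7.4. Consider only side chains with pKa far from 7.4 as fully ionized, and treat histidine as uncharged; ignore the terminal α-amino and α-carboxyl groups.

At pH ~7.4 the Lys and Arg side chains are protonated (+1), the Asp and Glu side chains are deprotonated (−1), and with His taken as neutral all other side chains carry no charge.
Positive (K, R): R2, R12 → +2.
Negative (D, E): E1, D18 → −2.
Net charge = (+2) + (−2) = 0.

0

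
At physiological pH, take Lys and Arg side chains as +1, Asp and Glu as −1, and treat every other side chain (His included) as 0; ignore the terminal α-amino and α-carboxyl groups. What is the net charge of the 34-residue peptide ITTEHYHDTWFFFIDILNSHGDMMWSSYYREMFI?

Positive (K, R): R30 → +1.
Negative (D, E): E4, D8, D15, D22, E31 → −5.
Net charge = (+1) + (−5) = −4.

-4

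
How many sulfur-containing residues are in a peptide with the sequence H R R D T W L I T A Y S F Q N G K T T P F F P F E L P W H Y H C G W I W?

1

Only Cys (C) and Met (M) have a sulfur atom in the side chain.
Matching residues: C32.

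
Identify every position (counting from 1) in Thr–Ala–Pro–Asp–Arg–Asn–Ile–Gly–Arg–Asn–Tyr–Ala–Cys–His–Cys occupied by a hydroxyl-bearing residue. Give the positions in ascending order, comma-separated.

Serine (S), threonine (T), and tyrosine (Y) each carry a hydroxyl group on the side chain.
Matching residues: Thr1, Tyr11.

1, 11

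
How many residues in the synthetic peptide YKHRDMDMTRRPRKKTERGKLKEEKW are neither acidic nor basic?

Acidic: D, E. Basic: K, R, H. All other residues are neither.
Matching residues: Y1, M6, M8, T9, P12, T16, G19, L21, W26.

9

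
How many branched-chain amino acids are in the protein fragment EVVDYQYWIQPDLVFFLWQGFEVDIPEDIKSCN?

Valine (V), leucine (L), and isoleucine (I) are the branched-chain amino acids.
Matching residues: V2, V3, I9, L13, V14, L17, V23, I25, I29.

9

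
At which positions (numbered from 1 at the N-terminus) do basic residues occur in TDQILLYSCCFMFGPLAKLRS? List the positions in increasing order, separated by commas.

18, 20

K, R, and H are the three residues with basic side chains (ε-amine, guanidinium, and imidazole respectively).
Matching residues: K18, R20.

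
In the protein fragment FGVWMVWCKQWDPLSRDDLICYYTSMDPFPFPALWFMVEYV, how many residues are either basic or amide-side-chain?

3

Basic: H, K, R. Amide-side-chain: N, Q.
Basic residues here: K9, R16 (2).
Amide-side-chain residues here: Q10 (1).
The two groups share no amino acid, so total = 2 + 1 = 3.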